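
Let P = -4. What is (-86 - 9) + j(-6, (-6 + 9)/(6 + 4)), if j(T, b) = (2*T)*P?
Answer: -47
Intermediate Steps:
j(T, b) = -8*T (j(T, b) = (2*T)*(-4) = -8*T)
(-86 - 9) + j(-6, (-6 + 9)/(6 + 4)) = (-86 - 9) - 8*(-6) = -95 + 48 = -47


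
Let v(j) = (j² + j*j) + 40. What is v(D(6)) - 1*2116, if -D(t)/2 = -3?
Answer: -2004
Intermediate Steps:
D(t) = 6 (D(t) = -2*(-3) = 6)
v(j) = 40 + 2*j² (v(j) = (j² + j²) + 40 = 2*j² + 40 = 40 + 2*j²)
v(D(6)) - 1*2116 = (40 + 2*6²) - 1*2116 = (40 + 2*36) - 2116 = (40 + 72) - 2116 = 112 - 2116 = -2004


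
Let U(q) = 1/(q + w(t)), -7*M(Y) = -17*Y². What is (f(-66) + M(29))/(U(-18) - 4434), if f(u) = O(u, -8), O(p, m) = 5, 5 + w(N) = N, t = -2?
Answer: -358300/775957 ≈ -0.46175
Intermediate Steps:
w(N) = -5 + N
M(Y) = 17*Y²/7 (M(Y) = -(-17)*Y²/7 = 17*Y²/7)
f(u) = 5
U(q) = 1/(-7 + q) (U(q) = 1/(q + (-5 - 2)) = 1/(q - 7) = 1/(-7 + q))
(f(-66) + M(29))/(U(-18) - 4434) = (5 + (17/7)*29²)/(1/(-7 - 18) - 4434) = (5 + (17/7)*841)/(1/(-25) - 4434) = (5 + 14297/7)/(-1/25 - 4434) = 14332/(7*(-110851/25)) = (14332/7)*(-25/110851) = -358300/775957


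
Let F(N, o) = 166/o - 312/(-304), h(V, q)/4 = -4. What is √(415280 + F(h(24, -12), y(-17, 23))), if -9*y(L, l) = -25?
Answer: √14993802386/190 ≈ 644.47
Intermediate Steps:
y(L, l) = 25/9 (y(L, l) = -⅑*(-25) = 25/9)
h(V, q) = -16 (h(V, q) = 4*(-4) = -16)
F(N, o) = 39/38 + 166/o (F(N, o) = 166/o - 312*(-1/304) = 166/o + 39/38 = 39/38 + 166/o)
√(415280 + F(h(24, -12), y(-17, 23))) = √(415280 + (39/38 + 166/(25/9))) = √(415280 + (39/38 + 166*(9/25))) = √(415280 + (39/38 + 1494/25)) = √(415280 + 57747/950) = √(394573747/950) = √14993802386/190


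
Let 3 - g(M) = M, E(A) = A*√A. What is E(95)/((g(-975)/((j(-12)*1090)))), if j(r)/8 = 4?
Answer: 1656800*√95/489 ≈ 33024.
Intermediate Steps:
j(r) = 32 (j(r) = 8*4 = 32)
E(A) = A^(3/2)
g(M) = 3 - M
E(95)/((g(-975)/((j(-12)*1090)))) = 95^(3/2)/(((3 - 1*(-975))/((32*1090)))) = (95*√95)/(((3 + 975)/34880)) = (95*√95)/((978*(1/34880))) = (95*√95)/(489/17440) = (95*√95)*(17440/489) = 1656800*√95/489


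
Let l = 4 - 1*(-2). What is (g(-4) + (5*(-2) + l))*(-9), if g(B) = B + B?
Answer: 108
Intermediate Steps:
l = 6 (l = 4 + 2 = 6)
g(B) = 2*B
(g(-4) + (5*(-2) + l))*(-9) = (2*(-4) + (5*(-2) + 6))*(-9) = (-8 + (-10 + 6))*(-9) = (-8 - 4)*(-9) = -12*(-9) = 108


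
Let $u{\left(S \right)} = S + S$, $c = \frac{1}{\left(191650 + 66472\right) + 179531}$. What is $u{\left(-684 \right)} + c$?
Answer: $- \frac{598709303}{437653} \approx -1368.0$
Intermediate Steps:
$c = \frac{1}{437653}$ ($c = \frac{1}{258122 + 179531} = \frac{1}{437653} \approx 2.2849 \cdot 10^{-6}$)
$u{\left(S \right)} = 2 S$
$u{\left(-684 \right)} + c = 2 \left(-684\right) + \frac{1}{437653} = -1368 + \frac{1}{437653} = - \frac{598709303}{437653}$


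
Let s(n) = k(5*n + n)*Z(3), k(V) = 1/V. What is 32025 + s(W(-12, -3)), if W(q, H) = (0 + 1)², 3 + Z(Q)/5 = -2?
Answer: 192125/6 ≈ 32021.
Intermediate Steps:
Z(Q) = -25 (Z(Q) = -15 + 5*(-2) = -15 - 10 = -25)
W(q, H) = 1 (W(q, H) = 1² = 1)
s(n) = -25/(6*n) (s(n) = -25/(5*n + n) = -25/(6*n))
32025 + s(W(-12, -3)) = 32025 - 25/6/1 = 32025 - 25/6*1 = 32025 - 25/6 = 192125/6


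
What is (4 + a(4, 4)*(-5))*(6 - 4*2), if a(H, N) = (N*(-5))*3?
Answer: -608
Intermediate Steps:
a(H, N) = -15*N (a(H, N) = -5*N*3 = -15*N)
(4 + a(4, 4)*(-5))*(6 - 4*2) = (4 - 15*4*(-5))*(6 - 4*2) = (4 - 60*(-5))*(6 - 8) = (4 + 300)*(-2) = 304*(-2) = -608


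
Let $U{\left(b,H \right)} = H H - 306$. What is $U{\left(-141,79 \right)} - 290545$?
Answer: $-284610$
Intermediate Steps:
$U{\left(b,H \right)} = -306 + H^{2}$ ($U{\left(b,H \right)} = H^{2} - 306 = -306 + H^{2}$)
$U{\left(-141,79 \right)} - 290545 = \left(-306 + 79^{2}\right) - 290545 = \left(-306 + 6241\right) - 290545 = 5935 - 290545 = -284610$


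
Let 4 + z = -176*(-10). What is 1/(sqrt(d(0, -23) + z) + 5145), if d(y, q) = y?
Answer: 5145/26469269 - 2*sqrt(439)/26469269 ≈ 0.00019279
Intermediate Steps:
z = 1756 (z = -4 - 176*(-10) = -4 + 1760 = 1756)
1/(sqrt(d(0, -23) + z) + 5145) = 1/(sqrt(0 + 1756) + 5145) = 1/(sqrt(1756) + 5145) = 1/(2*sqrt(439) + 5145) = 1/(5145 + 2*sqrt(439))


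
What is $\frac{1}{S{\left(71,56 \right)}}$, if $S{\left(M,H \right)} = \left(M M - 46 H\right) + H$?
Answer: $\frac{1}{2521} \approx 0.00039667$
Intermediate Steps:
$S{\left(M,H \right)} = M^{2} - 45 H$ ($S{\left(M,H \right)} = \left(M^{2} - 46 H\right) + H = M^{2} - 45 H$)
$\frac{1}{S{\left(71,56 \right)}} = \frac{1}{71^{2} - 2520} = \frac{1}{5041 - 2520} = \frac{1}{2521}$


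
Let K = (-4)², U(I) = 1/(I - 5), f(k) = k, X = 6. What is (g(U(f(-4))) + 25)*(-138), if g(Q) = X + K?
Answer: -6486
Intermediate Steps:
U(I) = 1/(-5 + I)
K = 16
g(Q) = 22 (g(Q) = 6 + 16 = 22)
(g(U(f(-4))) + 25)*(-138) = (22 + 25)*(-138) = 47*(-138) = -6486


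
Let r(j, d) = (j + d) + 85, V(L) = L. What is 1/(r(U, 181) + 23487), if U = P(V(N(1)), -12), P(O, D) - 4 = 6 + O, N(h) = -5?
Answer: 1/23758 ≈ 4.2091e-5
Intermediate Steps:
P(O, D) = 10 + O (P(O, D) = 4 + (6 + O) = 10 + O)
U = 5 (U = 10 - 5 = 5)
r(j, d) = 85 + d + j (r(j, d) = (d + j) + 85 = 85 + d + j)
1/(r(U, 181) + 23487) = 1/((85 + 181 + 5) + 23487) = 1/(271 + 23487) = 1/23758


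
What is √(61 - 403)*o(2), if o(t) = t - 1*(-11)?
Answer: 39*I*√38 ≈ 240.41*I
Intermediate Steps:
o(t) = 11 + t (o(t) = t + 11 = 11 + t)
√(61 - 403)*o(2) = √(61 - 403)*(11 + 2) = √(-342)*13 = (3*I*√38)*13 = 39*I*√38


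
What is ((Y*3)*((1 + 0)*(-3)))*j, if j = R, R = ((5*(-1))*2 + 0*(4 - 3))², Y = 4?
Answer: -3600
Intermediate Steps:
R = 100 (R = (-5*2 + 0*1)² = (-10 + 0)² = (-10)² = 100)
j = 100
((Y*3)*((1 + 0)*(-3)))*j = ((4*3)*((1 + 0)*(-3)))*100 = (12*(1*(-3)))*100 = (12*(-3))*100 = -36*100 = -3600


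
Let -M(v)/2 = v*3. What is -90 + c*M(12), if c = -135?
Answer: 9630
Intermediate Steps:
M(v) = -6*v (M(v) = -2*v*3 = -6*v)
-90 + c*M(12) = -90 - (-810)*12 = -90 - 135*(-72) = -90 + 9720 = 9630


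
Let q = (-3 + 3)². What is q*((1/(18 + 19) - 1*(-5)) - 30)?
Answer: 0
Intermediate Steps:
q = 0 (q = 0² = 0)
q*((1/(18 + 19) - 1*(-5)) - 30) = 0*((1/(18 + 19) - 1*(-5)) - 30) = 0*((1/37 + 5) - 30) = 0*(186/37 - 30) = 0*(-924/37) = 0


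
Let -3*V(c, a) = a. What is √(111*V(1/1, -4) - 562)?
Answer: 3*I*√46 ≈ 20.347*I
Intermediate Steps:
V(c, a) = -a/3
√(111*V(1/1, -4) - 562) = √(111*(-⅓*(-4)) - 562) = √(111*(4/3) - 562) = √(148 - 562) = √(-414) = 3*I*√46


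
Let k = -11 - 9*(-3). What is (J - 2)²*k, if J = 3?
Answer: 16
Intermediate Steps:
k = 16 (k = -11 + 27 = 16)
(J - 2)²*k = (3 - 2)²*16 = 1²*16 = 1*16 = 16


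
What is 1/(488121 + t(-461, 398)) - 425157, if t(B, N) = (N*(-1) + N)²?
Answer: -207528059996/488121 ≈ -4.2516e+5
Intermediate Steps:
t(B, N) = 0 (t(B, N) = (-N + N)² = 0² = 0)
1/(488121 + t(-461, 398)) - 425157 = 1/(488121 + 0) - 425157 = 1/488121 - 425157 = -207528059996/488121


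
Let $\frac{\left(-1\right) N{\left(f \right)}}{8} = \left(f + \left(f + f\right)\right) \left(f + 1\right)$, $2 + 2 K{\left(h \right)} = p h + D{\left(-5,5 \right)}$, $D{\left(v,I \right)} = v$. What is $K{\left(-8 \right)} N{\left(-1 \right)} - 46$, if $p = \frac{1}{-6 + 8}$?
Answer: $-46$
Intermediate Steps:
$p = \frac{1}{2} \approx 0.5$
$K{\left(h \right)} = - \frac{7}{2} + \frac{h}{4}$ ($K{\left(h \right)} = -1 + \frac{\frac{h}{2} - 5}{2} = -1 + \frac{-5 + \frac{h}{2}}{2} = -1 + \left(- \frac{5}{2} + \frac{h}{4}\right) = - \frac{7}{2} + \frac{h}{4}$)
$N{\left(f \right)} = - 24 f \left(1 + f\right)$ ($N{\left(f \right)} = - 8 \left(f + \left(f + f\right)\right) \left(f + 1\right) = - 8 \left(f + 2 f\right) \left(1 + f\right) = - 8 \cdot 3 f \left(1 + f\right) = - 24 f \left(1 + f\right)$)
$K{\left(-8 \right)} N{\left(-1 \right)} - 46 = \left(- \frac{7}{2} + \frac{1}{4} \left(-8\right)\right) \left(\left(-24\right) \left(-1\right) \left(1 - 1\right)\right) - 46 = \left(- \frac{7}{2} - 2\right) \left(\left(-24\right) \left(-1\right) 0\right) - 46 = \left(- \frac{11}{2}\right) 0 - 46 = 0 - 46 = -46$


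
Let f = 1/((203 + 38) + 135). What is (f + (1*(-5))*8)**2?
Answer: 226171521/141376 ≈ 1599.8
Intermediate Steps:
f = 1/376 (f = 1/(241 + 135) = 1/376 ≈ 0.0026596)
(f + (1*(-5))*8)**2 = (1/376 + (1*(-5))*8)**2 = (1/376 - 5*8)**2 = (1/376 - 40)**2 = (-15039/376)**2 = 226171521/141376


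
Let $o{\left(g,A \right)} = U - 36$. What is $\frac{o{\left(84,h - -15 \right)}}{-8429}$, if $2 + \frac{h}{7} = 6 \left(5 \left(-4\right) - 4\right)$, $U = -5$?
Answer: $\frac{41}{8429} \approx 0.0048642$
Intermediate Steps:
$h = -1022$ ($h = -14 + 7 \cdot 6 \left(5 \left(-4\right) - 4\right) = -14 + 7 \cdot 6 \left(-20 - 4\right) = -14 + 7 \cdot 6 \left(-24\right) = -14 + 7 \left(-144\right) = -14 - 1008 = -1022$)
$o{\left(g,A \right)} = -41$ ($o{\left(g,A \right)} = -5 - 36 = -41$)
$\frac{o{\left(84,h - -15 \right)}}{-8429} = - \frac{41}{-8429} = \left(-41\right) \left(- \frac{1}{8429}\right) = \frac{41}{8429}$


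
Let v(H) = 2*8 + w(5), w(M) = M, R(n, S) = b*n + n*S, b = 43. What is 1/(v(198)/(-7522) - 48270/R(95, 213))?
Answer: -9146752/18179883 ≈ -0.50313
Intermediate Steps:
R(n, S) = 43*n + S*n (R(n, S) = 43*n + n*S = 43*n + S*n)
v(H) = 21 (v(H) = 2*8 + 5 = 16 + 5 = 21)
1/(v(198)/(-7522) - 48270/R(95, 213)) = 1/(21/(-7522) - 48270*1/(95*(43 + 213))) = 1/(21*(-1/7522) - 48270/(95*256)) = 1/(-21/7522 - 48270/24320) = 1/(-21/7522 - 48270*1/24320) = 1/(-21/7522 - 4827/2432) = 1/(-18179883/9146752) = -9146752/18179883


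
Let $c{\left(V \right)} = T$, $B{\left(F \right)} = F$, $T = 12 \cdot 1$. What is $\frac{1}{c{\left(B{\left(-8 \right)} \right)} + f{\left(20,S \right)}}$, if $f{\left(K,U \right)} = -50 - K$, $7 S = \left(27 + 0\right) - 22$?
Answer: $- \frac{1}{58} \approx -0.017241$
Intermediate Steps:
$T = 12$
$S = \frac{5}{7}$ ($S = \frac{\left(27 + 0\right) - 22}{7} = \frac{27 - 22}{7} = \frac{1}{7} \cdot 5 = \frac{5}{7} \approx 0.71429$)
$c{\left(V \right)} = 12$
$\frac{1}{c{\left(B{\left(-8 \right)} \right)} + f{\left(20,S \right)}} = \frac{1}{12 - 70} = \frac{1}{-58} = - \frac{1}{58}$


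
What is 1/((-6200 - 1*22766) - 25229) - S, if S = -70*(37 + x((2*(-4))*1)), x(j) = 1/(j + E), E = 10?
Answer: 142261874/54195 ≈ 2625.0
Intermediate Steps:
x(j) = 1/(10 + j) (x(j) = 1/(j + 10) = 1/(10 + j))
S = -2625 (S = -70*(37 + 1/(10 + (2*(-4))*1)) = -70*(37 + 1/(10 - 8*1)) = -70*(37 + 1/(10 - 8)) = -70*(37 + 1/2) = -70*75/2 = -2625)
1/((-6200 - 1*22766) - 25229) - S = 1/((-6200 - 1*22766) - 25229) - 1*(-2625) = 1/((-6200 - 22766) - 25229) + 2625 = 1/(-28966 - 25229) + 2625 = 1/(-54195) + 2625 = -1/54195 + 2625 = 142261874/54195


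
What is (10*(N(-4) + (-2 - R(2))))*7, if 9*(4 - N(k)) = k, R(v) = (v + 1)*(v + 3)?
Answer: -7910/9 ≈ -878.89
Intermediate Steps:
R(v) = (1 + v)*(3 + v)
N(k) = 4 - k/9
(10*(N(-4) + (-2 - R(2))))*7 = (10*((4 - ⅑*(-4)) + (-2 - (3 + 2² + 4*2))))*7 = (10*((4 + 4/9) + (-2 - (3 + 4 + 8))))*7 = (10*(40/9 + (-2 - 1*15)))*7 = (10*(40/9 + (-2 - 15)))*7 = (10*(40/9 - 17))*7 = (10*(-113/9))*7 = -1130/9*7 = -7910/9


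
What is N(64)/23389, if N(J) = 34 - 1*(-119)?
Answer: 153/23389 ≈ 0.0065415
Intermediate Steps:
N(J) = 153 (N(J) = 34 + 119 = 153)
N(64)/23389 = 153/23389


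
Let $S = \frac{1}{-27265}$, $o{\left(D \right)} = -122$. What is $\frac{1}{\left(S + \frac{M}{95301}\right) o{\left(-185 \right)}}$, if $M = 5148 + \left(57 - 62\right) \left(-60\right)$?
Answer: $- \frac{866127255}{6036739706} \approx -0.14348$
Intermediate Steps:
$S = - \frac{1}{27265} \approx -3.6677 \cdot 10^{-5}$
$M = 5448$ ($M = 5148 - -300 = 5148 + 300 = 5448$)
$\frac{1}{\left(S + \frac{M}{95301}\right) o{\left(-185 \right)}} = \frac{1}{\left(- \frac{1}{27265} + \frac{5448}{95301}\right) \left(-122\right)} = \frac{1}{- \frac{1}{27265} + 5448 \cdot \frac{1}{95301}} \left(- \frac{1}{122}\right) = \frac{1}{- \frac{1}{27265} + \frac{1816}{31767}} \left(- \frac{1}{122}\right) = \frac{1}{\frac{49481473}{866127255}} \left(- \frac{1}{122}\right) = \frac{866127255}{49481473} \left(- \frac{1}{122}\right) = - \frac{866127255}{6036739706}$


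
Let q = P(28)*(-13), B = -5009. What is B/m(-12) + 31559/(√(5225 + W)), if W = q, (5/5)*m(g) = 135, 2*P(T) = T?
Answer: -5009/135 + 31559*√3/123 ≈ 407.30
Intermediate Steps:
P(T) = T/2
m(g) = 135
q = -182 (q = ((½)*28)*(-13) = 14*(-13) = -182)
W = -182
B/m(-12) + 31559/(√(5225 + W)) = -5009/135 + 31559/(√(5225 - 182)) = -5009*1/135 + 31559/(√5043) = -5009/135 + 31559/((41*√3)) = -5009/135 + 31559*(√3/123) = -5009/135 + 31559*√3/123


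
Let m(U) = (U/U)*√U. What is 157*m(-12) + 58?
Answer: 58 + 314*I*√3 ≈ 58.0 + 543.86*I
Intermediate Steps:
m(U) = √U (m(U) = 1*√U = √U)
157*m(-12) + 58 = 157*√(-12) + 58 = 157*(2*I*√3) + 58 = 314*I*√3 + 58 = 58 + 314*I*√3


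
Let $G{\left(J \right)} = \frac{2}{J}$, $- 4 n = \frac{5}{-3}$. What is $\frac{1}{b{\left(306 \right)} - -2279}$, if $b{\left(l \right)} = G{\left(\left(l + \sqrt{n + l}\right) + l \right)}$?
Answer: $\frac{10234664117}{23324832996643} + \frac{4 \sqrt{11031}}{23324832996643} \approx 0.00043879$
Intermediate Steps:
$n = \frac{5}{12}$ ($n = - \frac{5 \frac{1}{-3}}{4} = - \frac{5 \left(- \frac{1}{3}\right)}{4} = \left(- \frac{1}{4}\right) \left(- \frac{5}{3}\right) = \frac{5}{12} \approx 0.41667$)
$b{\left(l \right)} = \frac{2}{\sqrt{\frac{5}{12} + l} + 2 l}$ ($b{\left(l \right)} = \frac{2}{\left(l + \sqrt{\frac{5}{12} + l}\right) + l} = \frac{2}{\sqrt{\frac{5}{12} + l} + 2 l}$)
$\frac{1}{b{\left(306 \right)} - -2279} = \frac{1}{\frac{12}{12 \cdot 306 + \sqrt{3} \sqrt{5 + 12 \cdot 306}} - -2279} = \frac{1}{\frac{12}{3672 + \sqrt{3} \sqrt{5 + 3672}} + \left(-1599 + 3878\right)} = \frac{1}{\frac{12}{3672 + \sqrt{3} \sqrt{3677}} + 2279} = \frac{1}{\frac{12}{3672 + \sqrt{11031}} + 2279} = \frac{1}{2279 + \frac{12}{3672 + \sqrt{11031}}}$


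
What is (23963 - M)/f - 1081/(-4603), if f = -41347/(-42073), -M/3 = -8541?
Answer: -321434255433/190320241 ≈ -1688.9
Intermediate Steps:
M = 25623 (M = -3*(-8541) = 25623)
f = 41347/42073 (f = -41347*(-1/42073) = 41347/42073 ≈ 0.98274)
(23963 - M)/f - 1081/(-4603) = (23963 - 1*25623)/(41347/42073) - 1081/(-4603) = (23963 - 25623)*(42073/41347) - 1081*(-1/4603) = -1660*42073/41347 + 1081/4603 = -69841180/41347 + 1081/4603 = -321434255433/190320241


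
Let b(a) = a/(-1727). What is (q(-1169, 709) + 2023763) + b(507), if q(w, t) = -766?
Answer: 3493715312/1727 ≈ 2.0230e+6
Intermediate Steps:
b(a) = -a/1727 (b(a) = a*(-1/1727) = -a/1727)
(q(-1169, 709) + 2023763) + b(507) = (-766 + 2023763) - 1/1727*507 = 2022997 - 507/1727 = 3493715312/1727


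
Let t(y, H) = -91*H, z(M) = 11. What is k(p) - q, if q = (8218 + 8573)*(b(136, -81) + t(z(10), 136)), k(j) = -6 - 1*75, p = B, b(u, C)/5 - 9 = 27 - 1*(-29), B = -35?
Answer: 202348260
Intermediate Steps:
b(u, C) = 325 (b(u, C) = 45 + 5*(27 - 1*(-29)) = 45 + 5*(27 + 29) = 45 + 5*56 = 45 + 280 = 325)
p = -35
k(j) = -81 (k(j) = -6 - 75 = -81)
q = -202348341 (q = (8218 + 8573)*(325 - 91*136) = 16791*(325 - 12376) = 16791*(-12051) = -202348341)
k(p) - q = -81 - 1*(-202348341) = -81 + 202348341 = 202348260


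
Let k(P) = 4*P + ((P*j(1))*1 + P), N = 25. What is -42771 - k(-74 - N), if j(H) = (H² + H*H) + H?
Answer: -41979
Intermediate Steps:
j(H) = H + 2*H² (j(H) = (H² + H²) + H = 2*H² + H = H + 2*H²)
k(P) = 8*P (k(P) = 4*P + ((P*(1*(1 + 2*1)))*1 + P) = 4*P + ((P*(1*(1 + 2)))*1 + P) = 4*P + ((P*(1*3))*1 + P) = 4*P + ((P*3)*1 + P) = 4*P + ((3*P)*1 + P) = 4*P + (3*P + P) = 4*P + 4*P = 8*P)
-42771 - k(-74 - N) = -42771 - 8*(-74 - 1*25) = -42771 - 8*(-74 - 25) = -42771 - 8*(-99) = -42771 - 1*(-792) = -42771 + 792 = -41979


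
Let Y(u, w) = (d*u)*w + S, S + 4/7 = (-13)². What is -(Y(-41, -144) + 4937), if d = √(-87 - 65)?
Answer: -35738/7 - 11808*I*√38 ≈ -5105.4 - 72789.0*I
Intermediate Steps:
d = 2*I*√38 (d = √(-152) = 2*I*√38 ≈ 12.329*I)
S = 1179/7 (S = -4/7 + (-13)² = -4/7 + 169 = 1179/7 ≈ 168.43)
Y(u, w) = 1179/7 + 2*I*u*w*√38 (Y(u, w) = ((2*I*√38)*u)*w + 1179/7 = (2*I*u*√38)*w + 1179/7 = 2*I*u*w*√38 + 1179/7 = 1179/7 + 2*I*u*w*√38)
-(Y(-41, -144) + 4937) = -((1179/7 + 2*I*(-41)*(-144)*√38) + 4937) = -((1179/7 + 11808*I*√38) + 4937) = -(35738/7 + 11808*I*√38) = -35738/7 - 11808*I*√38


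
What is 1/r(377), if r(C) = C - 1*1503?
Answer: -1/1126 ≈ -0.00088810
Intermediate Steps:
r(C) = -1503 + C (r(C) = C - 1503 = -1503 + C)
1/r(377) = 1/(-1503 + 377) = 1/(-1126) = -1/1126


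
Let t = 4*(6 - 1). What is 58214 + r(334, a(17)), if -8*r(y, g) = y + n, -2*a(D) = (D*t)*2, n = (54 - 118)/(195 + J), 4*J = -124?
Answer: 9540257/164 ≈ 58172.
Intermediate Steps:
J = -31 (J = (1/4)*(-124) = -31)
t = 20 (t = 4*5 = 20)
n = -16/41 (n = (54 - 118)/(195 - 31) = -64/164 = -64*1/164 = -16/41 ≈ -0.39024)
a(D) = -20*D (a(D) = -D*20*2/2 = -20*D*2/2 = -20*D)
r(y, g) = 2/41 - y/8 (r(y, g) = -(y - 16/41)/8 = -(-16/41 + y)/8 = 2/41 - y/8)
58214 + r(334, a(17)) = 58214 + (2/41 - 1/8*334) = 58214 + (2/41 - 167/4) = 58214 - 6839/164 = 9540257/164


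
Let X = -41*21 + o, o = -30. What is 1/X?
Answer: -1/891 ≈ -0.0011223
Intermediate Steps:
X = -891 (X = -41*21 - 30 = -861 - 30 = -891)
1/X = 1/(-891) = -1/891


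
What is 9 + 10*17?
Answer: 179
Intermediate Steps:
9 + 10*17 = 9 + 170 = 179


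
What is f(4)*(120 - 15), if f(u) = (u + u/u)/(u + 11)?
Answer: 35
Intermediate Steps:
f(u) = (1 + u)/(11 + u) (f(u) = (u + 1)/(11 + u) = (1 + u)/(11 + u))
f(4)*(120 - 15) = ((1 + 4)/(11 + 4))*(120 - 15) = (5/15)*105 = ((1/15)*5)*105 = (⅓)*105 = 35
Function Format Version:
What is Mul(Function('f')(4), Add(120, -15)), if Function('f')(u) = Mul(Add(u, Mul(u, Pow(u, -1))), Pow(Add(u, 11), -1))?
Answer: 35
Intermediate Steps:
Function('f')(u) = Mul(Pow(Add(11, u), -1), Add(1, u)) (Function('f')(u) = Mul(Add(u, 1), Pow(Add(11, u), -1)) = Mul(Add(1, u), Pow(Add(11, u), -1)) = Mul(Pow(Add(11, u), -1), Add(1, u)))
Mul(Function('f')(4), Add(120, -15)) = Mul(Mul(Pow(Add(11, 4), -1), Add(1, 4)), Add(120, -15)) = Mul(Mul(Pow(15, -1), 5), 105) = Mul(Mul(Rational(1, 15), 5), 105) = Mul(Rational(1, 3), 105) = 35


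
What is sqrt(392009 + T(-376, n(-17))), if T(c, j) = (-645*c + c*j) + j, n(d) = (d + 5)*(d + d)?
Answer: sqrt(481529) ≈ 693.92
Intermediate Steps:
n(d) = 2*d*(5 + d) (n(d) = (5 + d)*(2*d) = 2*d*(5 + d))
T(c, j) = j - 645*c + c*j
sqrt(392009 + T(-376, n(-17))) = sqrt(392009 + (2*(-17)*(5 - 17) - 645*(-376) - 752*(-17)*(5 - 17))) = sqrt(392009 + (2*(-17)*(-12) + 242520 - 752*(-17)*(-12))) = sqrt(392009 + (408 + 242520 - 376*408)) = sqrt(392009 + (408 + 242520 - 153408)) = sqrt(392009 + 89520) = sqrt(481529)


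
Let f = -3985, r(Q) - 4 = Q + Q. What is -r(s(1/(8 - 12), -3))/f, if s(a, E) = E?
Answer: -2/3985 ≈ -0.00050188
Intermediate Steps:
r(Q) = 4 + 2*Q (r(Q) = 4 + (Q + Q) = 4 + 2*Q)
-r(s(1/(8 - 12), -3))/f = -(4 + 2*(-3))/(-3985) = -(4 - 6)*(-1)/3985 = -(-2)*(-1)/3985 = -1*2/3985 = -2/3985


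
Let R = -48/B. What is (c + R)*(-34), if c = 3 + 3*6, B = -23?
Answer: -18054/23 ≈ -784.96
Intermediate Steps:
c = 21 (c = 3 + 18 = 21)
R = 48/23 (R = -48/(-23) = -48*(-1/23) = 48/23 ≈ 2.0870)
(c + R)*(-34) = (21 + 48/23)*(-34) = (531/23)*(-34) = -18054/23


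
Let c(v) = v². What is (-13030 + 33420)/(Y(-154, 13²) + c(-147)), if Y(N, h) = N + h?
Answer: 10195/10812 ≈ 0.94293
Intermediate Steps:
(-13030 + 33420)/(Y(-154, 13²) + c(-147)) = (-13030 + 33420)/((-154 + 13²) + (-147)²) = 20390/((-154 + 169) + 21609) = 20390/(15 + 21609) = 20390/21624 = 20390*(1/21624) = 10195/10812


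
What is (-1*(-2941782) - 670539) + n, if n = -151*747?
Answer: 2158446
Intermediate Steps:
n = -112797
(-1*(-2941782) - 670539) + n = (-1*(-2941782) - 670539) - 112797 = (2941782 - 670539) - 112797 = 2271243 - 112797 = 2158446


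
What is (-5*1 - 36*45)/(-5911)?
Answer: 1625/5911 ≈ 0.27491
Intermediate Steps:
(-5*1 - 36*45)/(-5911) = (-5 - 1620)*(-1/5911) = -1625*(-1/5911) = 1625/5911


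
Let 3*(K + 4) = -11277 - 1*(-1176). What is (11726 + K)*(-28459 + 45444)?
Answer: 141909675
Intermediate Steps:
K = -3371 (K = -4 + (-11277 - 1*(-1176))/3 = -4 + (-11277 + 1176)/3 = -4 + (⅓)*(-10101) = -4 - 3367 = -3371)
(11726 + K)*(-28459 + 45444) = (11726 - 3371)*(-28459 + 45444) = 8355*16985 = 141909675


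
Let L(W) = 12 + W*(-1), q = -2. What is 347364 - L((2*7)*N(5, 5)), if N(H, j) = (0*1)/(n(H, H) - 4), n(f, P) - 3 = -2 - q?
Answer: 347352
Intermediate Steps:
n(f, P) = 3 (n(f, P) = 3 + (-2 - 1*(-2)) = 3 + (-2 + 2) = 3 + 0 = 3)
N(H, j) = 0 (N(H, j) = (0*1)/(3 - 4) = 0/(-1) = 0*(-1) = 0)
L(W) = 12 - W
347364 - L((2*7)*N(5, 5)) = 347364 - (12 - 2*7*0) = 347364 - (12 - 14*0) = 347364 - (12 - 1*0) = 347364 - (12 + 0) = 347364 - 1*12 = 347364 - 12 = 347352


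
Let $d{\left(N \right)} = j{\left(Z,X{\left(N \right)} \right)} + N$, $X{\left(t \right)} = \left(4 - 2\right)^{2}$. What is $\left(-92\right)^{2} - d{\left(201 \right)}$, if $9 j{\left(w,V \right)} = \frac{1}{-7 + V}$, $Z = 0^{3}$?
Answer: $\frac{223102}{27} \approx 8263.0$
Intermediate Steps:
$X{\left(t \right)} = 4$ ($X{\left(t \right)} = 2^{2} = 4$)
$Z = 0$
$j{\left(w,V \right)} = \frac{1}{9 \left(-7 + V\right)}$
$d{\left(N \right)} = - \frac{1}{27} + N$ ($d{\left(N \right)} = \frac{1}{9 \left(-7 + 4\right)} + N = \frac{1}{9 \left(-3\right)} + N = \frac{1}{9} \left(- \frac{1}{3}\right) + N = - \frac{1}{27} + N$)
$\left(-92\right)^{2} - d{\left(201 \right)} = \left(-92\right)^{2} - \left(- \frac{1}{27} + 201\right) = 8464 - \frac{5426}{27} = \frac{223102}{27}$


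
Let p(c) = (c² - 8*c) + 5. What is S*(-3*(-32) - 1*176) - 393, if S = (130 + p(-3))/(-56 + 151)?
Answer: -10155/19 ≈ -534.47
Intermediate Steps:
p(c) = 5 + c² - 8*c
S = 168/95 (S = (130 + (5 + (-3)² - 8*(-3)))/(-56 + 151) = (130 + (5 + 9 + 24))/95 = (130 + 38)*(1/95) = 168*(1/95) = 168/95 ≈ 1.7684)
S*(-3*(-32) - 1*176) - 393 = 168*(-3*(-32) - 1*176)/95 - 393 = 168*(96 - 176)/95 - 393 = (168/95)*(-80) - 393 = -2688/19 - 393 = -10155/19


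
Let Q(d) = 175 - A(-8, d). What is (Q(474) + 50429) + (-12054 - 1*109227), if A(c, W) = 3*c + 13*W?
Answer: -76815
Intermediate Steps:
Q(d) = 199 - 13*d (Q(d) = 175 - (3*(-8) + 13*d) = 175 - (-24 + 13*d) = 175 + (24 - 13*d) = 199 - 13*d)
(Q(474) + 50429) + (-12054 - 1*109227) = ((199 - 13*474) + 50429) + (-12054 - 1*109227) = ((199 - 6162) + 50429) + (-12054 - 109227) = (-5963 + 50429) - 121281 = 44466 - 121281 = -76815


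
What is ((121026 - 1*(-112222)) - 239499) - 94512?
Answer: -100763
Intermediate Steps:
((121026 - 1*(-112222)) - 239499) - 94512 = ((121026 + 112222) - 239499) - 94512 = (233248 - 239499) - 94512 = -6251 - 94512 = -100763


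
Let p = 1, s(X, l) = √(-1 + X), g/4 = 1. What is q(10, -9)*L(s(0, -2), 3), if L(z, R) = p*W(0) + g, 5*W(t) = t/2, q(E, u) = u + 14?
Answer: 20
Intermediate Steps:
q(E, u) = 14 + u
W(t) = t/10 (W(t) = (t/2)/5 = t/10)
g = 4 (g = 4*1 = 4)
L(z, R) = 4 (L(z, R) = 1*((⅒)*0) + 4 = 1*0 + 4 = 0 + 4 = 4)
q(10, -9)*L(s(0, -2), 3) = (14 - 9)*4 = 5*4 = 20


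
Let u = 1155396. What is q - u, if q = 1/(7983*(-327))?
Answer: -3016093089637/2610441 ≈ -1.1554e+6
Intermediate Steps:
q = -1/2610441 (q = 1/(-2610441) = -1/2610441 ≈ -3.8308e-7)
q - u = -1/2610441 - 1*1155396 = -1/2610441 - 1155396 = -3016093089637/2610441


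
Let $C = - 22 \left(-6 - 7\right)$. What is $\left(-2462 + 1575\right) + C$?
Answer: $-601$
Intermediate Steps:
$C = 286$ ($C = \left(-22\right) \left(-13\right) = 286$)
$\left(-2462 + 1575\right) + C = \left(-2462 + 1575\right) + 286 = -887 + 286 = -601$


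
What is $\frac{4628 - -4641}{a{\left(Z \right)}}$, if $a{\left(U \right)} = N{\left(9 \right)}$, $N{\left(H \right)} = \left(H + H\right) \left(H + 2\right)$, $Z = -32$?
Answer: $\frac{9269}{198} \approx 46.813$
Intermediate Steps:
$N{\left(H \right)} = 2 H \left(2 + H\right)$
$a{\left(U \right)} = 198$ ($a{\left(U \right)} = 2 \cdot 9 \left(2 + 9\right) = 2 \cdot 9 \cdot 11 = 198$)
$\frac{4628 - -4641}{a{\left(Z \right)}} = \frac{4628 - -4641}{198} = \left(4628 + 4641\right) \frac{1}{198} = 9269 \cdot \frac{1}{198} = \frac{9269}{198}$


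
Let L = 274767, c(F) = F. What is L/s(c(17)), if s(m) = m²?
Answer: 274767/289 ≈ 950.75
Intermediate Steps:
L/s(c(17)) = 274767/(17²) = 274767/289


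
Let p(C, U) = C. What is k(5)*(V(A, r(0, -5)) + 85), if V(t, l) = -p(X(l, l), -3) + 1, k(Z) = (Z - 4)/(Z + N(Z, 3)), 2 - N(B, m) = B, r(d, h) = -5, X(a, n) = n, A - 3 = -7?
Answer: 91/2 ≈ 45.500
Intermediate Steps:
A = -4 (A = 3 - 7 = -4)
N(B, m) = 2 - B
k(Z) = -2 + Z/2 (k(Z) = (Z - 4)/(Z + (2 - Z)) = (-4 + Z)/2 = (-4 + Z)*(1/2) = -2 + Z/2)
V(t, l) = 1 - l (V(t, l) = -l + 1 = 1 - l)
k(5)*(V(A, r(0, -5)) + 85) = (-2 + (1/2)*5)*((1 - 1*(-5)) + 85) = (-2 + 5/2)*((1 + 5) + 85) = (6 + 85)/2 = (1/2)*91 = 91/2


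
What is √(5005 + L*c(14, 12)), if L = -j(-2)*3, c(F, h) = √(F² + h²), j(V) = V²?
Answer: √(5005 - 24*√85) ≈ 69.165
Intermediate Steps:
L = -12 (L = -1*(-2)²*3 = -1*4*3 = -4*3 = -12)
√(5005 + L*c(14, 12)) = √(5005 - 12*√(14² + 12²)) = √(5005 - 12*√(196 + 144)) = √(5005 - 24*√85)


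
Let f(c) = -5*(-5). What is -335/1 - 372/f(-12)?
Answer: -8747/25 ≈ -349.88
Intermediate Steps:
f(c) = 25
-335/1 - 372/f(-12) = -335/1 - 372/25 = -335*1 - 372*1/25 = -335 - 372/25 = -8747/25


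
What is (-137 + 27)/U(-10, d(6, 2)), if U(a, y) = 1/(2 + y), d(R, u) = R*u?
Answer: -1540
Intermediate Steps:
(-137 + 27)/U(-10, d(6, 2)) = (-137 + 27)/(1/(2 + 6*2)) = -110/1/(2 + 12) = -110/1/14 = -110/(1/14) = 14*(-110) = -1540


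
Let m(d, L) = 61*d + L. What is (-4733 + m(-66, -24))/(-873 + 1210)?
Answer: -8783/337 ≈ -26.062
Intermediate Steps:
m(d, L) = L + 61*d
(-4733 + m(-66, -24))/(-873 + 1210) = (-4733 + (-24 + 61*(-66)))/(-873 + 1210) = (-4733 + (-24 - 4026))/337 = (-4733 - 4050)*(1/337) = -8783*1/337 = -8783/337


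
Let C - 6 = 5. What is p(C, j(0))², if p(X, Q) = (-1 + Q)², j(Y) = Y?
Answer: 1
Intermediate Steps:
C = 11 (C = 6 + 5 = 11)
p(C, j(0))² = ((-1 + 0)²)² = ((-1)²)² = 1² = 1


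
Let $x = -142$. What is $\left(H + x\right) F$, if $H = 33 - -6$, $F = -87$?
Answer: $8961$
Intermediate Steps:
$H = 39$ ($H = 33 + 6 = 39$)
$\left(H + x\right) F = \left(39 - 142\right) \left(-87\right) = \left(-103\right) \left(-87\right) = 8961$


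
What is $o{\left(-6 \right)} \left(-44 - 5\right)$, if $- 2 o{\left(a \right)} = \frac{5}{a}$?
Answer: $- \frac{245}{12} \approx -20.417$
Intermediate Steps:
$o{\left(a \right)} = - \frac{5}{2 a}$ ($o{\left(a \right)} = - \frac{5 \frac{1}{a}}{2} = - \frac{5}{2 a}$)
$o{\left(-6 \right)} \left(-44 - 5\right) = - \frac{5}{2 \left(-6\right)} \left(-44 - 5\right) = \left(- \frac{5}{2}\right) \left(- \frac{1}{6}\right) \left(-49\right) = \frac{5}{12} \left(-49\right) = - \frac{245}{12}$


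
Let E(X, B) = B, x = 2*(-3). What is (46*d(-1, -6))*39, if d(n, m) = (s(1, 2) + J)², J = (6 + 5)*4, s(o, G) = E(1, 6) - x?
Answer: 5625984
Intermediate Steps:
x = -6
s(o, G) = 12 (s(o, G) = 6 - 1*(-6) = 6 + 6 = 12)
J = 44 (J = 11*4 = 44)
d(n, m) = 3136 (d(n, m) = (12 + 44)² = 56² = 3136)
(46*d(-1, -6))*39 = (46*3136)*39 = 144256*39 = 5625984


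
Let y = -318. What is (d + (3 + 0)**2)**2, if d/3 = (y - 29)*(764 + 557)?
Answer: 1891043023104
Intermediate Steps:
d = -1375161 (d = 3*((-318 - 29)*(764 + 557)) = 3*(-347*1321) = 3*(-458387) = -1375161)
(d + (3 + 0)**2)**2 = (-1375161 + (3 + 0)**2)**2 = (-1375161 + 3**2)**2 = (-1375161 + 9)**2 = (-1375152)**2 = 1891043023104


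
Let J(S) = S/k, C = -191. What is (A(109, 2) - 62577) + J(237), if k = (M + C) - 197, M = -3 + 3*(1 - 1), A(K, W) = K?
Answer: -24425225/391 ≈ -62469.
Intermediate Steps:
M = -3 (M = -3 + 3*0 = -3 + 0 = -3)
k = -391 (k = (-3 - 191) - 197 = -194 - 197 = -391)
J(S) = -S/391 (J(S) = S/(-391) = S*(-1/391) = -S/391)
(A(109, 2) - 62577) + J(237) = (109 - 62577) - 1/391*237 = -62468 - 237/391 = -24425225/391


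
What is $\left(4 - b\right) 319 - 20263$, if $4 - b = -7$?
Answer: $-22496$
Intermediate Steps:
$b = 11$ ($b = 4 - -7 = 4 + 7 = 11$)
$\left(4 - b\right) 319 - 20263 = \left(4 - 11\right) 319 - 20263 = \left(-7\right) 319 - 20263 = -2233 - 20263 = -22496$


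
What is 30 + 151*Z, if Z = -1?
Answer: -121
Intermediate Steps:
30 + 151*Z = 30 + 151*(-1) = 30 - 151 = -121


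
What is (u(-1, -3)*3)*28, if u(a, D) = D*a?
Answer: 252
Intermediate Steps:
(u(-1, -3)*3)*28 = (-3*(-1)*3)*28 = (3*3)*28 = 9*28 = 252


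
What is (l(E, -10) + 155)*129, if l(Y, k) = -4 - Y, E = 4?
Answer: 18963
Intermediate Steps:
(l(E, -10) + 155)*129 = ((-4 - 1*4) + 155)*129 = ((-4 - 4) + 155)*129 = (-8 + 155)*129 = 147*129 = 18963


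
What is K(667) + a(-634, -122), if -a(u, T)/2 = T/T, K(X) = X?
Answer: 665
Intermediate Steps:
a(u, T) = -2 (a(u, T) = -2*T/T = -2*1 = -2)
K(667) + a(-634, -122) = 667 - 2 = 665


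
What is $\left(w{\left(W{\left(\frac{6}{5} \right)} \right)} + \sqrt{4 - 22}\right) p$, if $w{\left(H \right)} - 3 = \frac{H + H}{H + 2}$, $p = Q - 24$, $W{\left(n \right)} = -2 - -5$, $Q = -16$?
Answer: $-168 - 120 i \sqrt{2} \approx -168.0 - 169.71 i$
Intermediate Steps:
$W{\left(n \right)} = 3$ ($W{\left(n \right)} = -2 + 5 = 3$)
$p = -40$ ($p = -16 - 24 = -40$)
$w{\left(H \right)} = 3 + \frac{2 H}{2 + H}$ ($w{\left(H \right)} = 3 + \frac{H + H}{H + 2} = 3 + \frac{2 H}{2 + H}$)
$\left(w{\left(W{\left(\frac{6}{5} \right)} \right)} + \sqrt{4 - 22}\right) p = \left(\frac{6 + 5 \cdot 3}{2 + 3} + \sqrt{4 - 22}\right) \left(-40\right) = \left(\frac{6 + 15}{5} + \sqrt{-18}\right) \left(-40\right) = \left(\frac{1}{5} \cdot 21 + 3 i \sqrt{2}\right) \left(-40\right) = \left(\frac{21}{5} + 3 i \sqrt{2}\right) \left(-40\right) = -168 - 120 i \sqrt{2}$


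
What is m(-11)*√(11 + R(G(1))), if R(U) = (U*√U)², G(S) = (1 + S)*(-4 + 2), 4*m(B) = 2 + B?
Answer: -9*I*√53/4 ≈ -16.38*I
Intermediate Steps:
m(B) = ½ + B/4 (m(B) = (2 + B)/4 = ½ + B/4)
G(S) = -2 - 2*S (G(S) = (1 + S)*(-2) = -2 - 2*S)
R(U) = U³ (R(U) = (U^(3/2))² = U³)
m(-11)*√(11 + R(G(1))) = (½ + (¼)*(-11))*√(11 + (-2 - 2*1)³) = (½ - 11/4)*√(11 + (-2 - 2)³) = -9*√(11 + (-4)³)/4 = -9*√(11 - 64)/4 = -9*I*√53/4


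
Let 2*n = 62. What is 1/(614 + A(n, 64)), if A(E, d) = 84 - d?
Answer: 1/634 ≈ 0.0015773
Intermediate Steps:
n = 31 (n = (½)*62 = 31)
1/(614 + A(n, 64)) = 1/(614 + (84 - 1*64)) = 1/(614 + (84 - 64)) = 1/(614 + 20) = 1/634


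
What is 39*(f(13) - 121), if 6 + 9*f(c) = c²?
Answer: -12038/3 ≈ -4012.7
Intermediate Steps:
f(c) = -⅔ + c²/9
39*(f(13) - 121) = 39*((-⅔ + (⅑)*13²) - 121) = 39*((-⅔ + (⅑)*169) - 121) = 39*((-⅔ + 169/9) - 121) = 39*(163/9 - 121) = 39*(-926/9) = -12038/3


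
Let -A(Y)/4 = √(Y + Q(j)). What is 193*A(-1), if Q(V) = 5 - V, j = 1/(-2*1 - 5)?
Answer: -772*√203/7 ≈ -1571.3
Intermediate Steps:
j = -⅐ (j = 1/(-2 - 5) = 1/(-7) = -⅐ ≈ -0.14286)
A(Y) = -4*√(36/7 + Y) (A(Y) = -4*√(Y + (5 - 1*(-⅐))) = -4*√(Y + (5 + ⅐)) = -4*√(Y + 36/7) = -4*√(36/7 + Y))
193*A(-1) = 193*(-4*√(252 + 49*(-1))/7) = 193*(-4*√(252 - 49)/7) = 193*(-4*√203/7) = -772*√203/7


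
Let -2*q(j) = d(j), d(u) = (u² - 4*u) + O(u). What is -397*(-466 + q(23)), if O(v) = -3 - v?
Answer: 533171/2 ≈ 2.6659e+5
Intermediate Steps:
d(u) = -3 + u² - 5*u (d(u) = (u² - 4*u) + (-3 - u) = -3 + u² - 5*u)
q(j) = 3/2 - j²/2 + 5*j/2 (q(j) = -(-3 + j² - 5*j)/2 = 3/2 - j²/2 + 5*j/2)
-397*(-466 + q(23)) = -397*(-466 + (3/2 - ½*23² + (5/2)*23)) = -397*(-466 + (3/2 - ½*529 + 115/2)) = -397*(-466 + (3/2 - 529/2 + 115/2)) = -397*(-466 - 411/2) = -397*(-1343/2) = 533171/2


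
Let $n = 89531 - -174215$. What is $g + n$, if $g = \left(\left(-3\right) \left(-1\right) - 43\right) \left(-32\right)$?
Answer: $265026$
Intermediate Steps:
$n = 263746$ ($n = 89531 + 174215 = 263746$)
$g = 1280$ ($g = \left(3 - 43\right) \left(-32\right) = \left(-40\right) \left(-32\right) = 1280$)
$g + n = 1280 + 263746 = 265026$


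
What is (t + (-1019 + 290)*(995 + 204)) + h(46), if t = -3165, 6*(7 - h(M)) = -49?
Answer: -5263325/6 ≈ -8.7722e+5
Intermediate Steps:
h(M) = 91/6 (h(M) = 7 - ⅙*(-49) = 7 + 49/6 = 91/6)
(t + (-1019 + 290)*(995 + 204)) + h(46) = (-3165 + (-1019 + 290)*(995 + 204)) + 91/6 = (-3165 - 729*1199) + 91/6 = (-3165 - 874071) + 91/6 = -877236 + 91/6 = -5263325/6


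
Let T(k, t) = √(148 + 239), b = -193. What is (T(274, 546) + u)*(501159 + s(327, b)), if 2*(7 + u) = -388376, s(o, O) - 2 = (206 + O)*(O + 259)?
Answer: -97489579705 + 1506057*√43 ≈ -9.7480e+10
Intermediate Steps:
T(k, t) = 3*√43 (T(k, t) = √387 = 3*√43)
s(o, O) = 2 + (206 + O)*(259 + O) (s(o, O) = 2 + (206 + O)*(O + 259) = 2 + (206 + O)*(259 + O))
u = -194195 (u = -7 + (½)*(-388376) = -7 - 194188 = -194195)
(T(274, 546) + u)*(501159 + s(327, b)) = (3*√43 - 194195)*(501159 + (53356 + (-193)² + 465*(-193))) = (-194195 + 3*√43)*(501159 + (53356 + 37249 - 89745)) = (-194195 + 3*√43)*(501159 + 860) = (-194195 + 3*√43)*502019 = -97489579705 + 1506057*√43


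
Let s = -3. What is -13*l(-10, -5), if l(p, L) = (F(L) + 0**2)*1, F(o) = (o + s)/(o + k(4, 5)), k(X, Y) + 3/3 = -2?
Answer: -13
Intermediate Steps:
k(X, Y) = -3 (k(X, Y) = -1 - 2 = -3)
F(o) = 1 (F(o) = (o - 3)/(o - 3) = (-3 + o)/(-3 + o) = 1)
l(p, L) = 1 (l(p, L) = (1 + 0**2)*1 = (1 + 0)*1 = 1*1 = 1)
-13*l(-10, -5) = -13*1 = -13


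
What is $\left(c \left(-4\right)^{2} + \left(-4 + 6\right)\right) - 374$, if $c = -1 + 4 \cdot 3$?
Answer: $-196$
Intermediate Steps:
$c = 11$ ($c = -1 + 12 = 11$)
$\left(c \left(-4\right)^{2} + \left(-4 + 6\right)\right) - 374 = \left(11 \left(-4\right)^{2} + \left(-4 + 6\right)\right) - 374 = \left(11 \cdot 16 + 2\right) - 374 = \left(176 + 2\right) - 374 = 178 - 374 = -196$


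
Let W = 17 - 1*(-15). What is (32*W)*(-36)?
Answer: -36864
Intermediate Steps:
W = 32 (W = 17 + 15 = 32)
(32*W)*(-36) = (32*32)*(-36) = 1024*(-36) = -36864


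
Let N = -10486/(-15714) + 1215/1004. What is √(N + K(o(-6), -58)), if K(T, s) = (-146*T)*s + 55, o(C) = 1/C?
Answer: I*√260136193891099/438246 ≈ 36.803*I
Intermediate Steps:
N = 14810227/7888428 (N = -10486*(-1/15714) + 1215*(1/1004) = 5243/7857 + 1215/1004 = 14810227/7888428 ≈ 1.8775)
K(T, s) = 55 - 146*T*s (K(T, s) = -146*T*s + 55 = 55 - 146*T*s)
√(N + K(o(-6), -58)) = √(14810227/7888428 + (55 - 146*(-58)/(-6))) = √(14810227/7888428 + (55 - 146*(-⅙)*(-58))) = √(14810227/7888428 + (55 - 4234/3)) = √(14810227/7888428 - 4069/3) = √(-10684527617/7888428) = I*√260136193891099/438246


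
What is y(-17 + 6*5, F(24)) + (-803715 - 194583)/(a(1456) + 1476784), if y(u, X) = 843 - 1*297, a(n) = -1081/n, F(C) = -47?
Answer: 390851241690/716732141 ≈ 545.32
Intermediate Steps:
y(u, X) = 546 (y(u, X) = 843 - 297 = 546)
y(-17 + 6*5, F(24)) + (-803715 - 194583)/(a(1456) + 1476784) = 546 + (-803715 - 194583)/(-1081/1456 + 1476784) = 546 - 998298/(-1081*1/1456 + 1476784) = 546 - 998298/(-1081/1456 + 1476784) = 546 - 998298/2150196423/1456 = 546 - 998298*1456/2150196423 = 546 - 484507296/716732141 = 390851241690/716732141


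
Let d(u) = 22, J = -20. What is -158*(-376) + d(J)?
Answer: 59430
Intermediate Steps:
-158*(-376) + d(J) = -158*(-376) + 22 = 59408 + 22 = 59430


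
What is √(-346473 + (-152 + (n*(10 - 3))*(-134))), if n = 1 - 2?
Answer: I*√345687 ≈ 587.95*I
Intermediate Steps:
n = -1
√(-346473 + (-152 + (n*(10 - 3))*(-134))) = √(-346473 + (-152 - (10 - 3)*(-134))) = √(-346473 + (-152 - 1*7*(-134))) = √(-346473 + (-152 - 7*(-134))) = √(-346473 + (-152 + 938)) = √(-346473 + 786) = √(-345687) = I*√345687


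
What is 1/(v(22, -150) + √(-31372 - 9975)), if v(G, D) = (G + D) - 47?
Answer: -175/71972 - I*√41347/71972 ≈ -0.0024315 - 0.0028253*I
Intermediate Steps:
v(G, D) = -47 + D + G (v(G, D) = (D + G) - 47 = -47 + D + G)
1/(v(22, -150) + √(-31372 - 9975)) = 1/((-47 - 150 + 22) + √(-31372 - 9975)) = 1/(-175 + √(-41347)) = 1/(-175 + I*√41347)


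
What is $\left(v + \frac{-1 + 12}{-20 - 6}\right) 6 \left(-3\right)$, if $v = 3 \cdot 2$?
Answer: $- \frac{1305}{13} \approx -100.38$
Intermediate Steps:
$v = 6$
$\left(v + \frac{-1 + 12}{-20 - 6}\right) 6 \left(-3\right) = \left(6 + \frac{-1 + 12}{-20 - 6}\right) 6 \left(-3\right) = \left(6 + \frac{11}{-26}\right) \left(-18\right) = \left(6 + 11 \left(- \frac{1}{26}\right)\right) \left(-18\right) = \left(6 - \frac{11}{26}\right) \left(-18\right) = \frac{145}{26} \left(-18\right) = - \frac{1305}{13}$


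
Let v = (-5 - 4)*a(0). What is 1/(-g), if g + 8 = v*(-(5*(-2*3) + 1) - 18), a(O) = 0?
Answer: 1/8 ≈ 0.12500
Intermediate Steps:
v = 0 (v = (-5 - 4)*0 = -9*0 = 0)
g = -8 (g = -8 + 0*(-(5*(-2*3) + 1) - 18) = -8 + 0*(-(5*(-6) + 1) - 18) = -8 + 0*(-(-30 + 1) - 18) = -8 + 0*(-1*(-29) - 18) = -8 + 0*(29 - 18) = -8 + 0*11 = -8 + 0 = -8)
1/(-g) = 1/(-1*(-8)) = 1/8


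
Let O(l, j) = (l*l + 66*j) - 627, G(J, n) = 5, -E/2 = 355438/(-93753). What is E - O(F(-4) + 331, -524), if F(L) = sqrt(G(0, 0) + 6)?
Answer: -6970855957/93753 - 662*sqrt(11) ≈ -76549.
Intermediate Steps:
E = 710876/93753 (E = -710876/(-93753) = -710876*(-1)/93753 = -2*(-355438/93753) = 710876/93753 ≈ 7.5824)
F(L) = sqrt(11) (F(L) = sqrt(5 + 6) = sqrt(11))
O(l, j) = -627 + l**2 + 66*j (O(l, j) = (l**2 + 66*j) - 627 = -627 + l**2 + 66*j)
E - O(F(-4) + 331, -524) = 710876/93753 - (-627 + (sqrt(11) + 331)**2 + 66*(-524)) = 710876/93753 - (-627 + (331 + sqrt(11))**2 - 34584) = 710876/93753 - (-35211 + (331 + sqrt(11))**2) = 710876/93753 + (35211 - (331 + sqrt(11))**2) = 3301847759/93753 - (331 + sqrt(11))**2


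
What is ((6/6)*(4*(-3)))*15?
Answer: -180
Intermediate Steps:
((6/6)*(4*(-3)))*15 = ((6*(⅙))*(-12))*15 = (1*(-12))*15 = -12*15 = -180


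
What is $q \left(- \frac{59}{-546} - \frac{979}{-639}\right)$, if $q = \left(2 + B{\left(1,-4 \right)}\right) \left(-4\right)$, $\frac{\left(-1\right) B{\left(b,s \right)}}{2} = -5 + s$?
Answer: $- \frac{7629800}{58149} \approx -131.21$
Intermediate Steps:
$B{\left(b,s \right)} = 10 - 2 s$ ($B{\left(b,s \right)} = - 2 \left(-5 + s\right) = 10 - 2 s$)
$q = -80$ ($q = \left(2 + \left(10 - -8\right)\right) \left(-4\right) = \left(2 + \left(10 + 8\right)\right) \left(-4\right) = \left(2 + 18\right) \left(-4\right) = 20 \left(-4\right) = -80$)
$q \left(- \frac{59}{-546} - \frac{979}{-639}\right) = - 80 \left(- \frac{59}{-546} - \frac{979}{-639}\right) = - 80 \left(\left(-59\right) \left(- \frac{1}{546}\right) - - \frac{979}{639}\right) = - 80 \left(\frac{59}{546} + \frac{979}{639}\right) = \left(-80\right) \frac{190745}{116298} = - \frac{7629800}{58149}$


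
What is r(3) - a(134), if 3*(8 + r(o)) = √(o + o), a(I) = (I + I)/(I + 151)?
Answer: -2548/285 + √6/3 ≈ -8.1239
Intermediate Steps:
a(I) = 2*I/(151 + I) (a(I) = (2*I)/(151 + I) = 2*I/(151 + I))
r(o) = -8 + √2*√o/3 (r(o) = -8 + √(o + o)/3 = -8 + √(2*o)/3 = -8 + (√2*√o)/3 = -8 + √2*√o/3)
r(3) - a(134) = (-8 + √2*√3/3) - 2*134/(151 + 134) = (-8 + √6/3) - 2*134/285 = (-8 + √6/3) - 1*268/285 = (-8 + √6/3) - 268/285 = -2548/285 + √6/3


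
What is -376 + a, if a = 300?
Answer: -76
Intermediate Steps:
-376 + a = -376 + 300 = -76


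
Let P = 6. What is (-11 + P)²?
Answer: 25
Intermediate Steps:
(-11 + P)² = (-11 + 6)² = (-5)² = 25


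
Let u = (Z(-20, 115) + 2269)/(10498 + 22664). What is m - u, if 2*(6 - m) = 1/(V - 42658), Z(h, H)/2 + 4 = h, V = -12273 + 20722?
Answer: 1121778590/189073143 ≈ 5.9330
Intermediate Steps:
V = 8449
Z(h, H) = -8 + 2*h
m = 410509/68418 (m = 6 - 1/(2*(8449 - 42658)) = 6 - 1/2/(-34209) = 6 - 1/2*(-1/34209) = 6 + 1/68418 = 410509/68418 ≈ 6.0000)
u = 2221/33162 (u = ((-8 + 2*(-20)) + 2269)/(10498 + 22664) = ((-8 - 40) + 2269)/33162 = (-48 + 2269)*(1/33162) = 2221*(1/33162) = 2221/33162 ≈ 0.066974)
m - u = 410509/68418 - 1*2221/33162 = 410509/68418 - 2221/33162 = 1121778590/189073143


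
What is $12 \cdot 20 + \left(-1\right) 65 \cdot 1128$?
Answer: $-73080$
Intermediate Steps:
$12 \cdot 20 + \left(-1\right) 65 \cdot 1128 = 240 - 73320 = -73080$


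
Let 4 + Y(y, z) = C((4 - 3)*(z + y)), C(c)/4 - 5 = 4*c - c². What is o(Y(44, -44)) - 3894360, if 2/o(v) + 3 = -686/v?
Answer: -1429230136/367 ≈ -3.8944e+6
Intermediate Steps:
C(c) = 20 - 4*c² + 16*c (C(c) = 20 + 4*(4*c - c²) = 20 + 4*(-c² + 4*c) = 20 + (-4*c² + 16*c) = 20 - 4*c² + 16*c)
Y(y, z) = 16 - 4*(y + z)² + 16*y + 16*z (Y(y, z) = -4 + (20 - 4*(4 - 3)²*(z + y)² + 16*((4 - 3)*(z + y))) = -4 + (20 - 4*(y + z)² + 16*(1*(y + z))) = -4 + (20 - 4*(y + z)² + 16*(y + z)) = -4 + (20 - 4*(y + z)² + (16*y + 16*z)) = -4 + (20 - 4*(y + z)² + 16*y + 16*z) = 16 - 4*(y + z)² + 16*y + 16*z)
o(v) = 2/(-3 - 686/v)
o(Y(44, -44)) - 3894360 = -2*(16 - 4*(44 - 44)² + 16*44 + 16*(-44))/(686 + 3*(16 - 4*(44 - 44)² + 16*44 + 16*(-44))) - 3894360 = -2*(16 - 4*0² + 704 - 704)/(686 + 3*(16 - 4*0² + 704 - 704)) - 3894360 = -2*(16 - 4*0 + 704 - 704)/(686 + 3*(16 - 4*0 + 704 - 704)) - 3894360 = -2*(16 + 0 + 704 - 704)/(686 + 3*(16 + 0 + 704 - 704)) - 3894360 = -2*16/(686 + 3*16) - 3894360 = -2*16/(686 + 48) - 3894360 = -2*16/734 - 3894360 = -2*16*1/734 - 3894360 = -16/367 - 3894360 = -1429230136/367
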